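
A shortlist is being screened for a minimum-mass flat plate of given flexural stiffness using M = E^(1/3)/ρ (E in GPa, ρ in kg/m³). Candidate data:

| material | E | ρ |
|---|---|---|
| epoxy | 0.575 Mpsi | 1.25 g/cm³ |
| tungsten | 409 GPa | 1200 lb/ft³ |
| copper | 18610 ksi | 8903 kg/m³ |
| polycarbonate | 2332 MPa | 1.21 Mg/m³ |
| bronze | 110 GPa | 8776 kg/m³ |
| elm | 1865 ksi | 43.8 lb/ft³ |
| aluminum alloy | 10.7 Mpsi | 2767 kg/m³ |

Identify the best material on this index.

elm

Putting every candidate on a common basis:
  epoxy: E = 3.964 GPa, ρ = 1250 kg/m³
  tungsten: E = 409.0 GPa, ρ = 19220 kg/m³
  copper: E = 128.3 GPa, ρ = 8903 kg/m³
  polycarbonate: E = 2.332 GPa, ρ = 1210 kg/m³
  bronze: E = 110.0 GPa, ρ = 8776 kg/m³
  elm: E = 12.86 GPa, ρ = 701.6 kg/m³
  aluminum alloy: E = 73.77 GPa, ρ = 2767 kg/m³
  elm: M = 3.34×10⁻³
  aluminum alloy: M = 1.52×10⁻³
  epoxy: M = 1.27×10⁻³
  polycarbonate: M = 1.10×10⁻³
  copper: M = 0.567×10⁻³
  bronze: M = 0.546×10⁻³
  tungsten: M = 0.386×10⁻³
The maximum is for elm.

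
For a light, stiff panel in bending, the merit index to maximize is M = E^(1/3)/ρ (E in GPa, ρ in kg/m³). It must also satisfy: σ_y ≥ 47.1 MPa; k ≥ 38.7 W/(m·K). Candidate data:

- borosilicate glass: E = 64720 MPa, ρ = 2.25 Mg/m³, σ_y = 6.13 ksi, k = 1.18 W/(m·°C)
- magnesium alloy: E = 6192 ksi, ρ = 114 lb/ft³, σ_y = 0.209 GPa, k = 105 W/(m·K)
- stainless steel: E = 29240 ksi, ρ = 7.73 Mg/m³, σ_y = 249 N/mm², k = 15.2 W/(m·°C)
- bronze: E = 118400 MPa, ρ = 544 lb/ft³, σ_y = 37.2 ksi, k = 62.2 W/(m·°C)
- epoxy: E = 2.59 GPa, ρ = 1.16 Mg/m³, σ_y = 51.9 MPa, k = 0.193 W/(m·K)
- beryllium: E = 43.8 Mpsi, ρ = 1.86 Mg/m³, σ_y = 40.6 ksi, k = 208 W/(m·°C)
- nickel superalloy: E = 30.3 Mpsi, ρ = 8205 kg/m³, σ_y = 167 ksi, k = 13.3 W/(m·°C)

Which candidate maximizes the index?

Screen on constraints: σ_y ≥ 47.1 MPa; k ≥ 38.7 W/(m·K). Survivors: magnesium alloy, bronze, beryllium.
After converting to SI:
  magnesium alloy: E = 42.69 GPa, ρ = 1826 kg/m³
  bronze: E = 118.4 GPa, ρ = 8714 kg/m³
  beryllium: E = 302.0 GPa, ρ = 1860 kg/m³
  beryllium: M = 3.61×10⁻³
  magnesium alloy: M = 1.91×10⁻³
  bronze: M = 0.564×10⁻³
Beryllium has the largest M.

beryllium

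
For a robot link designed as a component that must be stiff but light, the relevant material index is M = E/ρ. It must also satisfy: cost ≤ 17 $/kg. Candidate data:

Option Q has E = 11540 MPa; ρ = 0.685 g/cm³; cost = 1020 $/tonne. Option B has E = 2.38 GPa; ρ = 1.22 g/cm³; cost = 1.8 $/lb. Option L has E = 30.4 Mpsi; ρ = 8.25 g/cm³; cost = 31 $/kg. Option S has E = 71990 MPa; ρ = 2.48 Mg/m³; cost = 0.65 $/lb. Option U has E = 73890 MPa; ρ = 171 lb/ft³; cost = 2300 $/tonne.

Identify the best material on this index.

Screen on constraints: cost ≤ 17 $/kg. Survivors: option Q, option B, option S, option U.
In SI units:
  option Q: E = 11.54 GPa, ρ = 685.0 kg/m³
  option B: E = 2.380 GPa, ρ = 1220 kg/m³
  option S: E = 71.99 GPa, ρ = 2480 kg/m³
  option U: E = 73.89 GPa, ρ = 2739 kg/m³
  option S: M = 29.0 MN·m/kg
  option U: M = 27.0 MN·m/kg
  option Q: M = 16.8 MN·m/kg
  option B: M = 1.95 MN·m/kg
Option S has the largest M.

option S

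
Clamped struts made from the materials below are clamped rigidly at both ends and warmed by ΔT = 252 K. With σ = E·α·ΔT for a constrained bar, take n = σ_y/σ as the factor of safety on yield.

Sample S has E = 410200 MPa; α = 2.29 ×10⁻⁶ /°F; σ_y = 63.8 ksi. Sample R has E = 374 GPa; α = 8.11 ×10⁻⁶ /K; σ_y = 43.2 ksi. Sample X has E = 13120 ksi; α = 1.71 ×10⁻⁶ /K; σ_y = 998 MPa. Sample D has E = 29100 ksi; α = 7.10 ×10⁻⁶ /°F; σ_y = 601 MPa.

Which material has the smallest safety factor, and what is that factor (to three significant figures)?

sample R, n = 0.390

In consistent units (E in GPa, α in ×10⁻⁶/K, σ_y in MPa):
  sample S: E = 410.2, α = 4.12, σ_y = 439.9 → σ = 426 MPa, n = 1.03
  sample R: E = 374.0, α = 8.11, σ_y = 297.9 → σ = 764 MPa, n = 0.390
  sample X: E = 90.46, α = 1.71, σ_y = 998.0 → σ = 39.0 MPa, n = 25.6
  sample D: E = 200.6, α = 12.8, σ_y = 601.0 → σ = 646 MPa, n = 0.930
Smallest n: sample R with n = 0.390.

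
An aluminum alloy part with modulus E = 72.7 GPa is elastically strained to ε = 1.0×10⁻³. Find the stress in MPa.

72.7 MPa

σ = E·ε = 72700 MPa × 1.0×10⁻³ = 72.7 MPa.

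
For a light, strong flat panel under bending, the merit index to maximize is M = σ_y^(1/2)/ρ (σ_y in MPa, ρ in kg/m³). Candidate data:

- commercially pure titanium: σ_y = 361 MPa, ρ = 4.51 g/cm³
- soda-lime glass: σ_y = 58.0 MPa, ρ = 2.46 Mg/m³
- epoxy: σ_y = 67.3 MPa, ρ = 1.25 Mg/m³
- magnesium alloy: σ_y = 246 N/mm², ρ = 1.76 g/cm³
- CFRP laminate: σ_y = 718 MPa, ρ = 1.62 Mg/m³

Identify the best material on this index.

CFRP laminate

Putting every candidate on a common basis:
  commercially pure titanium: σ_y = 361.0 MPa, ρ = 4510 kg/m³
  soda-lime glass: σ_y = 58.00 MPa, ρ = 2460 kg/m³
  epoxy: σ_y = 67.30 MPa, ρ = 1250 kg/m³
  magnesium alloy: σ_y = 246.0 MPa, ρ = 1760 kg/m³
  CFRP laminate: σ_y = 718.0 MPa, ρ = 1620 kg/m³
  CFRP laminate: M = 16.5×10⁻³
  magnesium alloy: M = 8.91×10⁻³
  epoxy: M = 6.56×10⁻³
  commercially pure titanium: M = 4.21×10⁻³
  soda-lime glass: M = 3.10×10⁻³
The maximum is for CFRP laminate.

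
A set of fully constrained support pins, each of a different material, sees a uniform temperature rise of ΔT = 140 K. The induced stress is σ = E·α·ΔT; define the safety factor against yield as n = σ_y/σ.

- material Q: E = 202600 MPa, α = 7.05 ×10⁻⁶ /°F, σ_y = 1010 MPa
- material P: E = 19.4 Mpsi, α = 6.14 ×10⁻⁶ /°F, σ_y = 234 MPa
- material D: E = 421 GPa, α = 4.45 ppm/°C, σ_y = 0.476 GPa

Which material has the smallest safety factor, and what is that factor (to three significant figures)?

In consistent units (E in GPa, α in ×10⁻⁶/K, σ_y in MPa):
  material Q: E = 202.6, α = 12.7, σ_y = 1010 → σ = 360 MPa, n = 2.81
  material P: E = 133.8, α = 11.1, σ_y = 234.0 → σ = 207 MPa, n = 1.13
  material D: E = 421.0, α = 4.45, σ_y = 476.0 → σ = 262 MPa, n = 1.81
The minimum is material P at n = 1.13.

material P, n = 1.13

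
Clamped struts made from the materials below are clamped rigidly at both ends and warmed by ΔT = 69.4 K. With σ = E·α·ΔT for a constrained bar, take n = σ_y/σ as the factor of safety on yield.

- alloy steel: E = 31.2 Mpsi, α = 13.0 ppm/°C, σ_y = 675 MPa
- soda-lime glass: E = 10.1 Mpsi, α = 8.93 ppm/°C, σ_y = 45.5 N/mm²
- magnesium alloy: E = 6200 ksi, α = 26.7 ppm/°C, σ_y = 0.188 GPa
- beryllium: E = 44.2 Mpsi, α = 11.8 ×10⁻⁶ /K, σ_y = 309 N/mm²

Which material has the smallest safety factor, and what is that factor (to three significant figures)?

soda-lime glass, n = 1.05

Per material, after unit conversion:
  alloy steel: E = 215.1, α = 13.0, σ_y = 675.0 → σ = 194 MPa, n = 3.48
  soda-lime glass: E = 69.64, α = 8.93, σ_y = 45.50 → σ = 43.2 MPa, n = 1.05
  magnesium alloy: E = 42.75, α = 26.7, σ_y = 188.0 → σ = 79.2 MPa, n = 2.37
  beryllium: E = 304.7, α = 11.8, σ_y = 309.0 → σ = 250 MPa, n = 1.24
Smallest n: soda-lime glass with n = 1.05.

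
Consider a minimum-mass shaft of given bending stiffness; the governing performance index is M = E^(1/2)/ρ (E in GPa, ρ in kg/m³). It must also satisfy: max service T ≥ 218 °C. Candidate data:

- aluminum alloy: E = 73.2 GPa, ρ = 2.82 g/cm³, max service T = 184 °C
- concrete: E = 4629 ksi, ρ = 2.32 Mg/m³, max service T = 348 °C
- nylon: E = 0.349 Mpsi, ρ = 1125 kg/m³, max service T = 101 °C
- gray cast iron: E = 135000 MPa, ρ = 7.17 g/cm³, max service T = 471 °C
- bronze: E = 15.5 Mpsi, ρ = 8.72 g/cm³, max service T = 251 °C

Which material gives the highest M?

Screen on constraints: max service T ≥ 218 °C. Survivors: concrete, gray cast iron, bronze.
Putting every candidate on a common basis:
  concrete: E = 31.92 GPa, ρ = 2320 kg/m³
  gray cast iron: E = 135.0 GPa, ρ = 7170 kg/m³
  bronze: E = 106.9 GPa, ρ = 8720 kg/m³
  concrete: M = 2.44×10⁻³
  gray cast iron: M = 1.62×10⁻³
  bronze: M = 1.19×10⁻³
Concrete has the largest M.

concrete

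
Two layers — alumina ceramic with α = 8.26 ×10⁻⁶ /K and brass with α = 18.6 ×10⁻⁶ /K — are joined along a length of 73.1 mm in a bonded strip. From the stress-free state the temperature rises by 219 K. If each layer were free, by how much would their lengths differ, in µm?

166 µm

Δα = |8.26 − 18.6|×10⁻⁶/K = 10.3×10⁻⁶/K.
ΔL_mismatch = Δα·L·ΔT = 10.3×10⁻⁶ × 73.1 mm × 219.0 K = 166 µm.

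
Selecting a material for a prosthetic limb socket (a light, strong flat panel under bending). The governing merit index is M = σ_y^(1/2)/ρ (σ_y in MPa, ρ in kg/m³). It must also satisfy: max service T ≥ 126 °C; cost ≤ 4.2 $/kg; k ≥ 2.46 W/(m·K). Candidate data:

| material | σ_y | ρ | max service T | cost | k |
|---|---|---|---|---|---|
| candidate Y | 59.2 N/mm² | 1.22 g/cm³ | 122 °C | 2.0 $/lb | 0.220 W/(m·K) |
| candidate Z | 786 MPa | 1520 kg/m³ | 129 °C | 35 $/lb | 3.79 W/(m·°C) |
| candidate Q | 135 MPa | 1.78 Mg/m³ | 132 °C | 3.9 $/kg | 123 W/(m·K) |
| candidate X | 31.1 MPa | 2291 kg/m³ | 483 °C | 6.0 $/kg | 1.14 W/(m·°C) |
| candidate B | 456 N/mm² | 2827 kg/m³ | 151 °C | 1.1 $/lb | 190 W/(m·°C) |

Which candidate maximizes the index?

candidate B

Screen on constraints: max service T ≥ 126 °C; cost ≤ 4.2 $/kg; k ≥ 2.46 W/(m·K). Survivors: candidate Q, candidate B.
In SI units:
  candidate Q: σ_y = 135.0 MPa, ρ = 1780 kg/m³
  candidate B: σ_y = 456.0 MPa, ρ = 2827 kg/m³
  candidate B: M = 7.55×10⁻³
  candidate Q: M = 6.53×10⁻³
The maximum is for candidate B.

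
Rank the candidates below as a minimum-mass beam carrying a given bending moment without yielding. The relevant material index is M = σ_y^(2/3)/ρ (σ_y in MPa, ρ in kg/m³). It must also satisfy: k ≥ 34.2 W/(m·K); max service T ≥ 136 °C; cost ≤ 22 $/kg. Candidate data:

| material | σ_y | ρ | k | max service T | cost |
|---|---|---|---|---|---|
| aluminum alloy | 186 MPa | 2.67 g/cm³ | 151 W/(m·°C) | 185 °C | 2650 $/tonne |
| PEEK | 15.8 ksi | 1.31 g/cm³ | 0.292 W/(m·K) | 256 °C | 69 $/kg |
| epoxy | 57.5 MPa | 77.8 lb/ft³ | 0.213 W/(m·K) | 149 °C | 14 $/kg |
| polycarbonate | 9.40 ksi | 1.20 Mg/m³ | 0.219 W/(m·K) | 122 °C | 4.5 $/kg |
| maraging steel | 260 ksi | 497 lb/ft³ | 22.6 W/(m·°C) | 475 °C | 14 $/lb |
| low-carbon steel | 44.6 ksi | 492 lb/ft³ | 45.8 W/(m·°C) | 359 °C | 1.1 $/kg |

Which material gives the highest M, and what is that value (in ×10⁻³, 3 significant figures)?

Screen on constraints: k ≥ 34.2 W/(m·K); max service T ≥ 136 °C; cost ≤ 22 $/kg. Survivors: aluminum alloy, low-carbon steel.
After converting to SI:
  aluminum alloy: σ_y = 186.0 MPa, ρ = 2670 kg/m³
  low-carbon steel: σ_y = 307.5 MPa, ρ = 7881 kg/m³
  aluminum alloy: M = 12.2×10⁻³
  low-carbon steel: M = 5.78×10⁻³
Aluminum alloy ranks first.

aluminum alloy, M = 12.2×10⁻³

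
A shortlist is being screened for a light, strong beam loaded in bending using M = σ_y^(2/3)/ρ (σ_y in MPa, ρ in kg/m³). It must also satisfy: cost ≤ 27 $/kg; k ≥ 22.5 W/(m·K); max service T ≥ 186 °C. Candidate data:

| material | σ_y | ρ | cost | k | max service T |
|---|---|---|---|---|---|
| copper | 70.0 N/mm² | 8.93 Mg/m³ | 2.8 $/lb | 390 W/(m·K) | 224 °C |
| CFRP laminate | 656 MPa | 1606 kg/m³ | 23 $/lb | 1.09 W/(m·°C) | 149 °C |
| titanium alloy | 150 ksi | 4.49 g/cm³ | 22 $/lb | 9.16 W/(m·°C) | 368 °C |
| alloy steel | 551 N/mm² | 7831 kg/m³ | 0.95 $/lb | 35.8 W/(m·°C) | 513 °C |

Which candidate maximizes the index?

Screen on constraints: cost ≤ 27 $/kg; k ≥ 22.5 W/(m·K); max service T ≥ 186 °C. Survivors: copper, alloy steel.
Normalizing units and computing the index:
  copper: σ_y = 70.00 MPa, ρ = 8930 kg/m³
  alloy steel: σ_y = 551.0 MPa, ρ = 7831 kg/m³
  alloy steel: M = 8.58×10⁻³
  copper: M = 1.90×10⁻³
The maximum is for alloy steel.

alloy steel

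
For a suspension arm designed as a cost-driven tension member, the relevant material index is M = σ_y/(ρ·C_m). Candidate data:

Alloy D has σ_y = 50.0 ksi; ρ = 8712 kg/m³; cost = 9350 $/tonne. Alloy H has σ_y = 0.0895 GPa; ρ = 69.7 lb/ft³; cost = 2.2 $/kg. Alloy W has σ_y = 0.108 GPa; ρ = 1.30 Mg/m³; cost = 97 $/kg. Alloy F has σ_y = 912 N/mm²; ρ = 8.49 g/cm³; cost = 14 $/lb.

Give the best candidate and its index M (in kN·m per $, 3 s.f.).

alloy H, M = 36.4 kN·m per $

Normalizing units and computing the index:
  alloy D: σ_y = 344.7 MPa, ρ = 8712 kg/m³, cost = 9.350 $/kg
  alloy H: σ_y = 89.50 MPa, ρ = 1116 kg/m³, cost = 2.200 $/kg
  alloy W: σ_y = 108.0 MPa, ρ = 1300 kg/m³, cost = 97.00 $/kg
  alloy F: σ_y = 912.0 MPa, ρ = 8490 kg/m³, cost = 30.86 $/kg
  alloy H: M = 36.4 kN·m per $
  alloy D: M = 4.23 kN·m per $
  alloy F: M = 3.48 kN·m per $
  alloy W: M = 0.856 kN·m per $
Alloy H ranks first.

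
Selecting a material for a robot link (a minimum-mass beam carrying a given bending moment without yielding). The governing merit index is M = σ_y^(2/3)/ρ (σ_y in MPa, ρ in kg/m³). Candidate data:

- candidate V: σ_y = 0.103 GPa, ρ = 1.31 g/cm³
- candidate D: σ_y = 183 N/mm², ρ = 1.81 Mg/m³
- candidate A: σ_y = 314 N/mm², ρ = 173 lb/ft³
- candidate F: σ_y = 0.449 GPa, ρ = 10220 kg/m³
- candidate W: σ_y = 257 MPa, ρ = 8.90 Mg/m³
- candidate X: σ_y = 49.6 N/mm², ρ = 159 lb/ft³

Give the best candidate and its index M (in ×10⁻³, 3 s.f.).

candidate D, M = 17.8×10⁻³

Normalizing units and computing the index:
  candidate V: σ_y = 103.0 MPa, ρ = 1310 kg/m³
  candidate D: σ_y = 183.0 MPa, ρ = 1810 kg/m³
  candidate A: σ_y = 314.0 MPa, ρ = 2771 kg/m³
  candidate F: σ_y = 449.0 MPa, ρ = 10220 kg/m³
  candidate W: σ_y = 257.0 MPa, ρ = 8900 kg/m³
  candidate X: σ_y = 49.60 MPa, ρ = 2547 kg/m³
  candidate D: M = 17.8×10⁻³
  candidate V: M = 16.8×10⁻³
  candidate A: M = 16.7×10⁻³
  candidate F: M = 5.74×10⁻³
  candidate X: M = 5.30×10⁻³
  candidate W: M = 4.54×10⁻³
Candidate D has the largest M.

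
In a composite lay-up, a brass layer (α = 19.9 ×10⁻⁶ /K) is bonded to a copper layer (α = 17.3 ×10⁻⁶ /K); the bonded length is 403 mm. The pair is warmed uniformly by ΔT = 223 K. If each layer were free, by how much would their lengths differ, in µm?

234 µm

Δα = |19.9 − 17.3|×10⁻⁶/K = 2.60×10⁻⁶/K.
ΔL_mismatch = Δα·L·ΔT = 2.60×10⁻⁶ × 403.0 mm × 223.0 K = 234 µm.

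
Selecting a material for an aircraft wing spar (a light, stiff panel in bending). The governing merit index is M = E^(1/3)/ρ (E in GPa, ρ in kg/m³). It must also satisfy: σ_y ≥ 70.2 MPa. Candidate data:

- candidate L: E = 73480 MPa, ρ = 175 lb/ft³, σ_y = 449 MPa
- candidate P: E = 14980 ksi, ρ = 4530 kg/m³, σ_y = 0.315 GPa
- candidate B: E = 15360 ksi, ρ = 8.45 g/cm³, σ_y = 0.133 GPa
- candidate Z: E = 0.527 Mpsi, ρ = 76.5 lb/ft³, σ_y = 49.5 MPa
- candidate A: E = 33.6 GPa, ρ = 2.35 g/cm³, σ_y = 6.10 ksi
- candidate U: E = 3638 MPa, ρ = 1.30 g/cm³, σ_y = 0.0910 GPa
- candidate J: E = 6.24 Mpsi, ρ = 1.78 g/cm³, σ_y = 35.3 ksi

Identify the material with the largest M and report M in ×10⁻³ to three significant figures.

Screen on constraints: σ_y ≥ 70.2 MPa. Survivors: candidate L, candidate P, candidate B, candidate U, candidate J.
In SI units:
  candidate L: E = 73.48 GPa, ρ = 2803 kg/m³
  candidate P: E = 103.3 GPa, ρ = 4530 kg/m³
  candidate B: E = 105.9 GPa, ρ = 8450 kg/m³
  candidate U: E = 3.638 GPa, ρ = 1300 kg/m³
  candidate J: E = 43.02 GPa, ρ = 1780 kg/m³
  candidate J: M = 1.97×10⁻³
  candidate L: M = 1.49×10⁻³
  candidate U: M = 1.18×10⁻³
  candidate P: M = 1.04×10⁻³
  candidate B: M = 0.560×10⁻³
Candidate J has the largest M.

candidate J, M = 1.97×10⁻³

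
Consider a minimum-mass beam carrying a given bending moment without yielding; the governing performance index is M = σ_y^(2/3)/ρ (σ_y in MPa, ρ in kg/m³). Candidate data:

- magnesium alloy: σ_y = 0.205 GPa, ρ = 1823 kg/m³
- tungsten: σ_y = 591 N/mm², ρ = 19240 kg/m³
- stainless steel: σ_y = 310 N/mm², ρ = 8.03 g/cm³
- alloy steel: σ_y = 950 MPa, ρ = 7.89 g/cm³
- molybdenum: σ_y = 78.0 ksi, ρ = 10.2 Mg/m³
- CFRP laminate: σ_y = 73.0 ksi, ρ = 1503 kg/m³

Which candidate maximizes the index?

Putting every candidate on a common basis:
  magnesium alloy: σ_y = 205.0 MPa, ρ = 1823 kg/m³
  tungsten: σ_y = 591.0 MPa, ρ = 19240 kg/m³
  stainless steel: σ_y = 310.0 MPa, ρ = 8030 kg/m³
  alloy steel: σ_y = 950.0 MPa, ρ = 7890 kg/m³
  molybdenum: σ_y = 537.8 MPa, ρ = 10200 kg/m³
  CFRP laminate: σ_y = 503.3 MPa, ρ = 1503 kg/m³
  CFRP laminate: M = 42.1×10⁻³
  magnesium alloy: M = 19.1×10⁻³
  alloy steel: M = 12.2×10⁻³
  molybdenum: M = 6.48×10⁻³
  stainless steel: M = 5.70×10⁻³
  tungsten: M = 3.66×10⁻³
The maximum is for CFRP laminate.

CFRP laminate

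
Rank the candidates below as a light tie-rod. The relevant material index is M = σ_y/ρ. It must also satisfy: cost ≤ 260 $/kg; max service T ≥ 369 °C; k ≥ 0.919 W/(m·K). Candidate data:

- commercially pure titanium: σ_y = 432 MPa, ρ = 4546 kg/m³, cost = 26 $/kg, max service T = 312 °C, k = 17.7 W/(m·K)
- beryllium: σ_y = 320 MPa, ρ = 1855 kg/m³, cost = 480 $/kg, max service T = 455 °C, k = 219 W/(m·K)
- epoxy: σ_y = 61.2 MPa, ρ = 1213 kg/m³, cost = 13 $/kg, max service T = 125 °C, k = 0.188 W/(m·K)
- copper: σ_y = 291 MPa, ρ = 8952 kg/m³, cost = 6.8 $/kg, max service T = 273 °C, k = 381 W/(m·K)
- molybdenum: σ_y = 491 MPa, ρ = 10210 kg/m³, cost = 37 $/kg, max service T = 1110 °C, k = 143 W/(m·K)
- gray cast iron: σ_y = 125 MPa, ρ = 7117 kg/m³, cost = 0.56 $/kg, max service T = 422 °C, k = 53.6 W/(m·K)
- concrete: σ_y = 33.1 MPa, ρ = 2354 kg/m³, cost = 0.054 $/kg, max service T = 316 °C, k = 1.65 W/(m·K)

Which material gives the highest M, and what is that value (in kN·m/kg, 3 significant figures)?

molybdenum, M = 48.1 kN·m/kg

Screen on constraints: cost ≤ 260 $/kg; max service T ≥ 369 °C; k ≥ 0.919 W/(m·K). Survivors: molybdenum, gray cast iron.
Evaluate M for each candidate:
  molybdenum: M = 48.1 kN·m/kg
  gray cast iron: M = 17.6 kN·m/kg
Molybdenum ranks first.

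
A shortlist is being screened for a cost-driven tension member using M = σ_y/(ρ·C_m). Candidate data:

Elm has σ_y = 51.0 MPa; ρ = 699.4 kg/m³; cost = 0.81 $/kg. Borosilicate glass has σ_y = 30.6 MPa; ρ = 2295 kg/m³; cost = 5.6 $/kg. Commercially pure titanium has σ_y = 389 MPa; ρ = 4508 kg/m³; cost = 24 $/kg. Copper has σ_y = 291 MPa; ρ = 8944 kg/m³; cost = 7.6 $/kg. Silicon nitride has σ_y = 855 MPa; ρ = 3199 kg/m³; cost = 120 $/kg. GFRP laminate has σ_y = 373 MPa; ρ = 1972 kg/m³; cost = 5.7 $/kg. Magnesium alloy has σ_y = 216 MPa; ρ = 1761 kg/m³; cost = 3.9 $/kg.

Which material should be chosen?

elm

Computing M directly (units already consistent):
  elm: M = 90.0 kN·m per $
  GFRP laminate: M = 33.2 kN·m per $
  magnesium alloy: M = 31.5 kN·m per $
  copper: M = 4.28 kN·m per $
  commercially pure titanium: M = 3.60 kN·m per $
  borosilicate glass: M = 2.38 kN·m per $
  silicon nitride: M = 2.23 kN·m per $
The maximum is for elm.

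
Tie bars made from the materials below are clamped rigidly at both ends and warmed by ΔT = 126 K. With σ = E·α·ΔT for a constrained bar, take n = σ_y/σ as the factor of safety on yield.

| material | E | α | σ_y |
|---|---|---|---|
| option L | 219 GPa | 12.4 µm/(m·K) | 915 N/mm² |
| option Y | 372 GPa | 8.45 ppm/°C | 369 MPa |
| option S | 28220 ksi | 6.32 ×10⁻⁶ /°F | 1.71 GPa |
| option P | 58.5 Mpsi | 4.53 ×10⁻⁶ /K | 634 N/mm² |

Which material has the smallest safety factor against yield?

Per material, after unit conversion:
  option L: E = 219.0, α = 12.4, σ_y = 915.0 → σ = 342 MPa, n = 2.67
  option Y: E = 372.0, α = 8.45, σ_y = 369.0 → σ = 396 MPa, n = 0.932
  option S: E = 194.6, α = 11.4, σ_y = 1710 → σ = 279 MPa, n = 6.13
  option P: E = 403.3, α = 4.53, σ_y = 634.0 → σ = 230 MPa, n = 2.75
Option Y has the lowest safety factor, n = 0.932.

option Y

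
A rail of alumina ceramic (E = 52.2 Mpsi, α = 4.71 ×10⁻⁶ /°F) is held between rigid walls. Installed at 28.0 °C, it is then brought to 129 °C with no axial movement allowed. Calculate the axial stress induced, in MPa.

308 MPa

E = 52.2 Mpsi = 359.9 GPa.
α = 4.71×10⁻⁶/°F × 9/5 = 8.48×10⁻⁶/K.
ΔT = 101.0 K. Constrained thermal stress σ = E·α·ΔT = 359.9×10³ MPa × 8.48×10⁻⁶ × 101.0 = 308 MPa (compressive).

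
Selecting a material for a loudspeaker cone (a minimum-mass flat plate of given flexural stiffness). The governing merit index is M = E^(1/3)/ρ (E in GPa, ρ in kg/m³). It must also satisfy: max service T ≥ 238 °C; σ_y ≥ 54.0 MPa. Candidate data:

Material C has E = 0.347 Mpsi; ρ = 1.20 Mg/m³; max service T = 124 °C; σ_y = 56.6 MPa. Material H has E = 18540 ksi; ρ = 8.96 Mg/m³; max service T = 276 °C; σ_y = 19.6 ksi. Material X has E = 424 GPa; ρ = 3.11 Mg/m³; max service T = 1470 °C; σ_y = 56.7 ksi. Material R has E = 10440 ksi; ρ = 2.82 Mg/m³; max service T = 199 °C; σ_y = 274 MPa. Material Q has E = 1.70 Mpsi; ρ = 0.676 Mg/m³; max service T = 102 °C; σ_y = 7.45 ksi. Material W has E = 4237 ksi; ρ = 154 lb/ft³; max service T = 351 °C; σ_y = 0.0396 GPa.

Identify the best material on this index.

material X

Screen on constraints: max service T ≥ 238 °C; σ_y ≥ 54.0 MPa. Survivors: material H, material X.
In SI units:
  material H: E = 127.8 GPa, ρ = 8960 kg/m³
  material X: E = 424.0 GPa, ρ = 3110 kg/m³
  material X: M = 2.42×10⁻³
  material H: M = 0.562×10⁻³
Highest index: material X.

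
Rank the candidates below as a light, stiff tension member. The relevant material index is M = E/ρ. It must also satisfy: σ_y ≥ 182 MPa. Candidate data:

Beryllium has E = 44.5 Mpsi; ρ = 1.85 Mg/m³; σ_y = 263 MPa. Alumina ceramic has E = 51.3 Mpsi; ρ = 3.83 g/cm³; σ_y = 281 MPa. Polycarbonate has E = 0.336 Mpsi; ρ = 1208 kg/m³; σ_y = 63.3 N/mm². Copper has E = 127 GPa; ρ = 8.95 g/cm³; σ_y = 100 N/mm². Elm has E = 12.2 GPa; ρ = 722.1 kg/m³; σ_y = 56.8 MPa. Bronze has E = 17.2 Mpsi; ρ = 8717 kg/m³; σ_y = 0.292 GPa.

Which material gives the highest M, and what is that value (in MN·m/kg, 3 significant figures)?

beryllium, M = 166 MN·m/kg

Screen on constraints: σ_y ≥ 182 MPa. Survivors: beryllium, alumina ceramic, bronze.
Putting every candidate on a common basis:
  beryllium: E = 306.8 GPa, ρ = 1850 kg/m³
  alumina ceramic: E = 353.7 GPa, ρ = 3830 kg/m³
  bronze: E = 118.6 GPa, ρ = 8717 kg/m³
  beryllium: M = 166 MN·m/kg
  alumina ceramic: M = 92.4 MN·m/kg
  bronze: M = 13.6 MN·m/kg
The maximum is for beryllium.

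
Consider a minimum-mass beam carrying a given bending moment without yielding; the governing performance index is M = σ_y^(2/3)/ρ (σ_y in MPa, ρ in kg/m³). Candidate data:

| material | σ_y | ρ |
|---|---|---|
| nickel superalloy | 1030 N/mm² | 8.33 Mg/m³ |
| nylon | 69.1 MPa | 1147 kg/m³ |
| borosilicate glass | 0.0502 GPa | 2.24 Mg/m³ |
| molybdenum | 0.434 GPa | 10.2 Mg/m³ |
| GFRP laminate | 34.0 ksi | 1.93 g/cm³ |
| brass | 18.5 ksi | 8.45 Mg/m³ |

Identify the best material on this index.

GFRP laminate

Convert each candidate to consistent units, then evaluate M:
  nickel superalloy: σ_y = 1030 MPa, ρ = 8330 kg/m³
  nylon: σ_y = 69.10 MPa, ρ = 1147 kg/m³
  borosilicate glass: σ_y = 50.20 MPa, ρ = 2240 kg/m³
  molybdenum: σ_y = 434.0 MPa, ρ = 10200 kg/m³
  GFRP laminate: σ_y = 234.4 MPa, ρ = 1930 kg/m³
  brass: σ_y = 127.6 MPa, ρ = 8450 kg/m³
  GFRP laminate: M = 19.7×10⁻³
  nylon: M = 14.7×10⁻³
  nickel superalloy: M = 12.2×10⁻³
  borosilicate glass: M = 6.08×10⁻³
  molybdenum: M = 5.62×10⁻³
  brass: M = 3.00×10⁻³
Highest index: GFRP laminate.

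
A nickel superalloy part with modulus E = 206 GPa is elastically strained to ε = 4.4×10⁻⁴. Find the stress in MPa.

σ = E·ε = 206000 MPa × 4.4×10⁻⁴ = 90.6 MPa.

90.6 MPa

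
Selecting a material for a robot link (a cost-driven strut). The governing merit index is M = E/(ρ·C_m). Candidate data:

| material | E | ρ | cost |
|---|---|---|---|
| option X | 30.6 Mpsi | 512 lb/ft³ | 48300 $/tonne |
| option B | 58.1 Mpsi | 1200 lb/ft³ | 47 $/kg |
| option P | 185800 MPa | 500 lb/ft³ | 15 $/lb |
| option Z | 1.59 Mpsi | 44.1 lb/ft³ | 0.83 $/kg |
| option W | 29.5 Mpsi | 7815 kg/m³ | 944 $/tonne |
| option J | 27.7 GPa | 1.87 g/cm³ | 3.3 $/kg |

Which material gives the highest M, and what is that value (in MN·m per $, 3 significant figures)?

option W, M = 27.6 MN·m per $

In SI units:
  option X: E = 211.0 GPa, ρ = 8201 kg/m³, cost = 48.30 $/kg
  option B: E = 400.6 GPa, ρ = 19220 kg/m³, cost = 47.00 $/kg
  option P: E = 185.8 GPa, ρ = 8009 kg/m³, cost = 33.07 $/kg
  option Z: E = 10.96 GPa, ρ = 706.4 kg/m³, cost = 0.8300 $/kg
  option W: E = 203.4 GPa, ρ = 7815 kg/m³, cost = 0.9440 $/kg
  option J: E = 27.70 GPa, ρ = 1870 kg/m³, cost = 3.300 $/kg
  option W: M = 27.6 MN·m per $
  option Z: M = 18.7 MN·m per $
  option J: M = 4.49 MN·m per $
  option P: M = 0.702 MN·m per $
  option X: M = 0.533 MN·m per $
  option B: M = 0.443 MN·m per $
Option W has the largest M.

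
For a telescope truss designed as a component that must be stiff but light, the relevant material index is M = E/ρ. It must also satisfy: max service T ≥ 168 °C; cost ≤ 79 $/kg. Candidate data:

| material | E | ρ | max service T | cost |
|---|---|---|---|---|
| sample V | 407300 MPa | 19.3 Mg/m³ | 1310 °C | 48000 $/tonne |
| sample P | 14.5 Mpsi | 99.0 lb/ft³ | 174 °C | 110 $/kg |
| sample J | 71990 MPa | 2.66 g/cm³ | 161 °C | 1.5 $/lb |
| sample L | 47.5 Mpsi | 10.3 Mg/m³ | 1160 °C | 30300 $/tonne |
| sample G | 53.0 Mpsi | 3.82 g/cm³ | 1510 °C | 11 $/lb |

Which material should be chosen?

sample G

Screen on constraints: max service T ≥ 168 °C; cost ≤ 79 $/kg. Survivors: sample V, sample L, sample G.
In SI units:
  sample V: E = 407.3 GPa, ρ = 19300 kg/m³
  sample L: E = 327.5 GPa, ρ = 10300 kg/m³
  sample G: E = 365.4 GPa, ρ = 3820 kg/m³
  sample G: M = 95.7 MN·m/kg
  sample L: M = 31.8 MN·m/kg
  sample V: M = 21.1 MN·m/kg
Sample G ranks first.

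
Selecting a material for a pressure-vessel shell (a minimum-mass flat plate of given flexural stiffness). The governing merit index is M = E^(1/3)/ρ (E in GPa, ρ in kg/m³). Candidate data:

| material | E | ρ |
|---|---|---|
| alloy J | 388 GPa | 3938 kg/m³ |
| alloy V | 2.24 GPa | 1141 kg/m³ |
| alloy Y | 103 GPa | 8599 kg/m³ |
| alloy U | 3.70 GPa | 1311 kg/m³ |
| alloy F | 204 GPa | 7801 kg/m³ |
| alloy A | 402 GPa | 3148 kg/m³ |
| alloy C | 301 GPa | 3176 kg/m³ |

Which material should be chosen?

Computing M directly (units already consistent):
  alloy A: M = 2.34×10⁻³
  alloy C: M = 2.11×10⁻³
  alloy J: M = 1.85×10⁻³
  alloy U: M = 1.18×10⁻³
  alloy V: M = 1.15×10⁻³
  alloy F: M = 0.755×10⁻³
  alloy Y: M = 0.545×10⁻³
The maximum is for alloy A.

alloy A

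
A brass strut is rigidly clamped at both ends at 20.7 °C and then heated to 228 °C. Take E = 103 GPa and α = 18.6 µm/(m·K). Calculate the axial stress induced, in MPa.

397 MPa

ΔT = 207.3 K. Constrained thermal stress σ = E·α·ΔT = 103.0×10³ MPa × 18.6×10⁻⁶ × 207.3 = 397 MPa (compressive).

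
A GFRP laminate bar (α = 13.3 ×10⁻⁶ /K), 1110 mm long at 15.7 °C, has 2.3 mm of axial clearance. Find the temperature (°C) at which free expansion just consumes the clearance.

α·L₀·ΔT = 2.3 mm ⇒ ΔT = 2.3 / (13.3×10⁻⁶ × 1110.0) = 155.8 K.
T = 15.7 + 155.8 = 171.5 °C.

171 °C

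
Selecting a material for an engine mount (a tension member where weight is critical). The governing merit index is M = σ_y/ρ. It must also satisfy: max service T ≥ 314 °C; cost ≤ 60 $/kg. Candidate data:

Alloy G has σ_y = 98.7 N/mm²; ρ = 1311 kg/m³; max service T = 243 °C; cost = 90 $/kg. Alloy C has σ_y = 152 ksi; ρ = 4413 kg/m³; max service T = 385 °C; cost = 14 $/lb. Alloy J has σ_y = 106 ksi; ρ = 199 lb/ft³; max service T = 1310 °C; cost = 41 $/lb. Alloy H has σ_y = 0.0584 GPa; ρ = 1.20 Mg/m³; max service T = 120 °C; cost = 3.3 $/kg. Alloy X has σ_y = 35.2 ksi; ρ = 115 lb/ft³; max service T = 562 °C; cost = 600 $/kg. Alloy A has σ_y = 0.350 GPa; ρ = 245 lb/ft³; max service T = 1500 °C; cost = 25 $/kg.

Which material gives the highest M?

Screen on constraints: max service T ≥ 314 °C; cost ≤ 60 $/kg. Survivors: alloy C, alloy A.
In SI units:
  alloy C: σ_y = 1048 MPa, ρ = 4413 kg/m³
  alloy A: σ_y = 350.0 MPa, ρ = 3925 kg/m³
  alloy C: M = 237 kN·m/kg
  alloy A: M = 89.2 kN·m/kg
Alloy C has the largest M.

alloy C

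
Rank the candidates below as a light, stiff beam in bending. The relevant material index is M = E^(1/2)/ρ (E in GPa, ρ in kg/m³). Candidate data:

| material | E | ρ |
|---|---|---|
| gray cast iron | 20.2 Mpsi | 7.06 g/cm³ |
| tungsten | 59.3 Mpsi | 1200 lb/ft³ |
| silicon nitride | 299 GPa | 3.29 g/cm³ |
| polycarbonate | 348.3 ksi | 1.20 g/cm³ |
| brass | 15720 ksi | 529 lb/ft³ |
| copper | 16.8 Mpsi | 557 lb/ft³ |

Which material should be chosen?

In SI units:
  gray cast iron: E = 139.3 GPa, ρ = 7060 kg/m³
  tungsten: E = 408.9 GPa, ρ = 19220 kg/m³
  silicon nitride: E = 299.0 GPa, ρ = 3290 kg/m³
  polycarbonate: E = 2.401 GPa, ρ = 1200 kg/m³
  brass: E = 108.4 GPa, ρ = 8474 kg/m³
  copper: E = 115.8 GPa, ρ = 8922 kg/m³
  silicon nitride: M = 5.26×10⁻³
  gray cast iron: M = 1.67×10⁻³
  polycarbonate: M = 1.29×10⁻³
  brass: M = 1.23×10⁻³
  copper: M = 1.21×10⁻³
  tungsten: M = 1.05×10⁻³
Highest index: silicon nitride.

silicon nitride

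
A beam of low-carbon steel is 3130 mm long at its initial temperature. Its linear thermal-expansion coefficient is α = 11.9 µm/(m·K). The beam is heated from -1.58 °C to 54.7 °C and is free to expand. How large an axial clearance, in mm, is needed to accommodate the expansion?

ΔT = 54.7 − (-1.58) = 56.28 K.
ΔL = α·L₀·ΔT = 11.9×10⁻⁶ × 3130 mm × 56.28 K = 2.10 mm.

2.10 mm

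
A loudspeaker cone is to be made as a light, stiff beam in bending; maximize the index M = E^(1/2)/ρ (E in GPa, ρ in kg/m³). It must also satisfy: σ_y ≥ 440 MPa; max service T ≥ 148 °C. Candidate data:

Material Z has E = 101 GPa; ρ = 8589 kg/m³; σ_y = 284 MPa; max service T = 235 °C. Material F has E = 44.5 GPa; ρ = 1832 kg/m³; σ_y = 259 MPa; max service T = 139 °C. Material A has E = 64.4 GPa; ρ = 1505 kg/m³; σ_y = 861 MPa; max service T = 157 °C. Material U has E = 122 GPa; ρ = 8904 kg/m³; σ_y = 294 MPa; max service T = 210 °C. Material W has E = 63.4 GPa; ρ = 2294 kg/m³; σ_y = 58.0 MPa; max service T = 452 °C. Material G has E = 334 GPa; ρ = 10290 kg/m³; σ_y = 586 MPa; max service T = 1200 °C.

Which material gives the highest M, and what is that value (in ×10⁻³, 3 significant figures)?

material A, M = 5.33×10⁻³

Screen on constraints: σ_y ≥ 440 MPa; max service T ≥ 148 °C. Survivors: material A, material G.
Computing M directly (units already consistent):
  material A: M = 5.33×10⁻³
  material G: M = 1.78×10⁻³
Material A ranks first.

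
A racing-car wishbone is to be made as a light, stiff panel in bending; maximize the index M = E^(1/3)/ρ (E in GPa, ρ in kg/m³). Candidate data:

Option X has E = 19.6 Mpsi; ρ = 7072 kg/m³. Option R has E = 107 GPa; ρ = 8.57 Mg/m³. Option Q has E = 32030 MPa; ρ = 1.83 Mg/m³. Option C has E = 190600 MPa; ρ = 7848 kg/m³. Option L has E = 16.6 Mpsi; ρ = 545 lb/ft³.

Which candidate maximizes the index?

option Q

After converting to SI:
  option X: E = 135.1 GPa, ρ = 7072 kg/m³
  option R: E = 107.0 GPa, ρ = 8570 kg/m³
  option Q: E = 32.03 GPa, ρ = 1830 kg/m³
  option C: E = 190.6 GPa, ρ = 7848 kg/m³
  option L: E = 114.5 GPa, ρ = 8730 kg/m³
  option Q: M = 1.74×10⁻³
  option C: M = 0.733×10⁻³
  option X: M = 0.726×10⁻³
  option L: M = 0.556×10⁻³
  option R: M = 0.554×10⁻³
The maximum is for option Q.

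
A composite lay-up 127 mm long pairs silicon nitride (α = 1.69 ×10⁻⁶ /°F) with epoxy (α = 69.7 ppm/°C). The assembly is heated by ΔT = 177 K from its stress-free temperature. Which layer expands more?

silicon nitride: α = 1.69×10⁻⁶/°F × 9/5 = 3.04×10⁻⁶/K.
α(silicon nitride) = 3.04×10⁻⁶/K vs α(epoxy) = 69.7×10⁻⁶/K.
Higher α expands more for the same ΔT: epoxy.

epoxy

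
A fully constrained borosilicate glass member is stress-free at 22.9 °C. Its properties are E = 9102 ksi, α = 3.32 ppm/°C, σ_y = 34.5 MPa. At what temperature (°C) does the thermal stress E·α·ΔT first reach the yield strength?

E = 9102 ksi = 62.76 GPa.
E·α·ΔT = 34.50 MPa ⇒ ΔT = 34.50 / (62.76×10³ × 3.32×10⁻⁶) = 165.6 K.
T = 22.9 + 165.6 = 188.5 °C.

188 °C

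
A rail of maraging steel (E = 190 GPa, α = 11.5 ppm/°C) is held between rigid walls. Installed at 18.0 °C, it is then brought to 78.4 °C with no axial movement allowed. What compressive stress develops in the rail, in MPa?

ΔT = 60.40 K. Constrained thermal stress σ = E·α·ΔT = 190.0×10³ MPa × 11.5×10⁻⁶ × 60.40 = 132 MPa (compressive).

132 MPa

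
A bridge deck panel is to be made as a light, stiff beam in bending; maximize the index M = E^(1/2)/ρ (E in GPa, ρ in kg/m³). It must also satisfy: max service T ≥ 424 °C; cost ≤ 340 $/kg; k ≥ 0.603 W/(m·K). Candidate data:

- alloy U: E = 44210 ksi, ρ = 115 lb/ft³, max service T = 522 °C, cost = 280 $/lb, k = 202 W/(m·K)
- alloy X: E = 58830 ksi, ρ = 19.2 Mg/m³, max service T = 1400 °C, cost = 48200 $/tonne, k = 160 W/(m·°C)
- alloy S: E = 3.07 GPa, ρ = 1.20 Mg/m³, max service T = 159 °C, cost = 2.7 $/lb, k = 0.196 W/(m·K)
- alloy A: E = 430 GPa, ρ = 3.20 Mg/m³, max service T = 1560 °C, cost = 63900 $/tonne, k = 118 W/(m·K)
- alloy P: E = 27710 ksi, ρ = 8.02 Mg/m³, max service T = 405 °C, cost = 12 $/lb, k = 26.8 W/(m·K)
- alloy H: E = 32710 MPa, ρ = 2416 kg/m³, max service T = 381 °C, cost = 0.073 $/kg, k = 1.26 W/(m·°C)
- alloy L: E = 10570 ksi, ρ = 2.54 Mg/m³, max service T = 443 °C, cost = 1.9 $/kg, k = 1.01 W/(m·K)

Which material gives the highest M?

Screen on constraints: max service T ≥ 424 °C; cost ≤ 340 $/kg; k ≥ 0.603 W/(m·K). Survivors: alloy X, alloy A, alloy L.
Normalizing units and computing the index:
  alloy X: E = 405.6 GPa, ρ = 19200 kg/m³
  alloy A: E = 430.0 GPa, ρ = 3200 kg/m³
  alloy L: E = 72.88 GPa, ρ = 2540 kg/m³
  alloy A: M = 6.48×10⁻³
  alloy L: M = 3.36×10⁻³
  alloy X: M = 1.05×10⁻³
Highest index: alloy A.

alloy A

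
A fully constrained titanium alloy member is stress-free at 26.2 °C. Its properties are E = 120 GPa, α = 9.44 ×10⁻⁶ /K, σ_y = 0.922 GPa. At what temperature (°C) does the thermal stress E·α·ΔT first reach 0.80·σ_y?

σ_y = 0.922 GPa = 922.0 MPa.
E·α·ΔT = 737.6 MPa ⇒ ΔT = 737.6 / (120.0×10³ × 9.44×10⁻⁶) = 651.1 K.
T = 26.2 + 651.1 = 677.3 °C.

677 °C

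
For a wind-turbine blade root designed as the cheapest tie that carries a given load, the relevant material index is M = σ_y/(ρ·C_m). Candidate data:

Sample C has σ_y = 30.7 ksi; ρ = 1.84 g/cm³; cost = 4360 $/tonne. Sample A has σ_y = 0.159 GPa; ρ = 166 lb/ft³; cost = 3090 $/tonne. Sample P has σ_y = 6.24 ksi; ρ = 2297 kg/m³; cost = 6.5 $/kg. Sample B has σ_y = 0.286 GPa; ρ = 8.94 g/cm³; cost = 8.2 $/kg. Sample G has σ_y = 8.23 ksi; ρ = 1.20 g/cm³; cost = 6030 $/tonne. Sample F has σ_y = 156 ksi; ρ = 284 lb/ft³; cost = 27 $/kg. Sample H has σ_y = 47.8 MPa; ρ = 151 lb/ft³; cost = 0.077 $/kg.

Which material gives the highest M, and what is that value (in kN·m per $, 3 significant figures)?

Convert each candidate to consistent units, then evaluate M:
  sample C: σ_y = 211.7 MPa, ρ = 1840 kg/m³, cost = 4.360 $/kg
  sample A: σ_y = 159.0 MPa, ρ = 2659 kg/m³, cost = 3.090 $/kg
  sample P: σ_y = 43.02 MPa, ρ = 2297 kg/m³, cost = 6.500 $/kg
  sample B: σ_y = 286.0 MPa, ρ = 8940 kg/m³, cost = 8.200 $/kg
  sample G: σ_y = 56.74 MPa, ρ = 1200 kg/m³, cost = 6.030 $/kg
  sample F: σ_y = 1076 MPa, ρ = 4549 kg/m³, cost = 27.00 $/kg
  sample H: σ_y = 47.80 MPa, ρ = 2419 kg/m³, cost = 0.07700 $/kg
  sample H: M = 257 kN·m per $
  sample C: M = 26.4 kN·m per $
  sample A: M = 19.4 kN·m per $
  sample F: M = 8.76 kN·m per $
  sample G: M = 7.84 kN·m per $
  sample B: M = 3.90 kN·m per $
  sample P: M = 2.88 kN·m per $
Sample H ranks first.

sample H, M = 257 kN·m per $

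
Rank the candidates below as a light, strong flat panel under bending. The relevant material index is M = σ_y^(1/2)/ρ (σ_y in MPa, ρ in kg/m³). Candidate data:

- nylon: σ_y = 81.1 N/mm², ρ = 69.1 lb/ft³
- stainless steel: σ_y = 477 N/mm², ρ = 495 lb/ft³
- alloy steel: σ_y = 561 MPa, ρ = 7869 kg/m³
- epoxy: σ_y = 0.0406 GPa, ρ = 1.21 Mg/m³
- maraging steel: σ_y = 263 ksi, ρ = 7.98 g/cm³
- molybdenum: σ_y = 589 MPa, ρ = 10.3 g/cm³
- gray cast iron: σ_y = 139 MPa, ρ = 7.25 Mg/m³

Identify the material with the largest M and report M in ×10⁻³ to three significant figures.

After converting to SI:
  nylon: σ_y = 81.10 MPa, ρ = 1107 kg/m³
  stainless steel: σ_y = 477.0 MPa, ρ = 7929 kg/m³
  alloy steel: σ_y = 561.0 MPa, ρ = 7869 kg/m³
  epoxy: σ_y = 40.60 MPa, ρ = 1210 kg/m³
  maraging steel: σ_y = 1813 MPa, ρ = 7980 kg/m³
  molybdenum: σ_y = 589.0 MPa, ρ = 10300 kg/m³
  gray cast iron: σ_y = 139.0 MPa, ρ = 7250 kg/m³
  nylon: M = 8.14×10⁻³
  maraging steel: M = 5.34×10⁻³
  epoxy: M = 5.27×10⁻³
  alloy steel: M = 3.01×10⁻³
  stainless steel: M = 2.75×10⁻³
  molybdenum: M = 2.36×10⁻³
  gray cast iron: M = 1.63×10⁻³
The maximum is for nylon.

nylon, M = 8.14×10⁻³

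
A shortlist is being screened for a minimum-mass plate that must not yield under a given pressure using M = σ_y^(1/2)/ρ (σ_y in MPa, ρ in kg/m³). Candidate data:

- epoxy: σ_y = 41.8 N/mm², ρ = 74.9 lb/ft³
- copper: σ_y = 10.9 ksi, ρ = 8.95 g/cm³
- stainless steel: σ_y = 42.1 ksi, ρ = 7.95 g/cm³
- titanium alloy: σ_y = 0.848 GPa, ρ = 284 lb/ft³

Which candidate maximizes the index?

Putting every candidate on a common basis:
  epoxy: σ_y = 41.80 MPa, ρ = 1200 kg/m³
  copper: σ_y = 75.15 MPa, ρ = 8950 kg/m³
  stainless steel: σ_y = 290.3 MPa, ρ = 7950 kg/m³
  titanium alloy: σ_y = 848.0 MPa, ρ = 4549 kg/m³
  titanium alloy: M = 6.40×10⁻³
  epoxy: M = 5.39×10⁻³
  stainless steel: M = 2.14×10⁻³
  copper: M = 0.969×10⁻³
Titanium alloy has the largest M.

titanium alloy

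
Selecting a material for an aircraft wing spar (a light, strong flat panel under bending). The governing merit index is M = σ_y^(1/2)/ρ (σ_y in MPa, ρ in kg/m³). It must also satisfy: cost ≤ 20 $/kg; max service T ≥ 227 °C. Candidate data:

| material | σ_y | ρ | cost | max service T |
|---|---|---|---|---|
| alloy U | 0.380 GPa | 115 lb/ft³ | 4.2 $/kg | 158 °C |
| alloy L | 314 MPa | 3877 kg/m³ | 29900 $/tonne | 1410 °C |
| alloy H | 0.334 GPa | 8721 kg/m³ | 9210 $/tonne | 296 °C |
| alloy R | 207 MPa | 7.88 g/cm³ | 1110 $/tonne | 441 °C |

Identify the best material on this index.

alloy H

Screen on constraints: cost ≤ 20 $/kg; max service T ≥ 227 °C. Survivors: alloy H, alloy R.
Convert each candidate to consistent units, then evaluate M:
  alloy H: σ_y = 334.0 MPa, ρ = 8721 kg/m³
  alloy R: σ_y = 207.0 MPa, ρ = 7880 kg/m³
  alloy H: M = 2.10×10⁻³
  alloy R: M = 1.83×10⁻³
Alloy H ranks first.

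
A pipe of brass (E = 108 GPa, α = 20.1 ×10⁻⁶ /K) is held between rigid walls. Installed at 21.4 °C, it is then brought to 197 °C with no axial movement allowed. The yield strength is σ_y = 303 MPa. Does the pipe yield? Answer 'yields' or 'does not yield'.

ΔT = 175.6 K. Constrained thermal stress σ = E·α·ΔT = 108.0×10³ MPa × 20.1×10⁻⁶ × 175.6 = 381 MPa (compressive).
Compare to σ_y = 303 MPa: σ ≥ σ_y, so it yields.

yields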